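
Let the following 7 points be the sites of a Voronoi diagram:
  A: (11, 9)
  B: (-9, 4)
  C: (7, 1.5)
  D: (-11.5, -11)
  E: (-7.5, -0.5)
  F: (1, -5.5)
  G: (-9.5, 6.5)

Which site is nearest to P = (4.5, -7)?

F

Squared Euclidean distances:
|PA|² = (4.5−11)² + (-7−9)² = 42.25 + 256 = 298.25
|PB|² = (4.5−(-9))² + (-7−4)² = 182.25 + 121 = 303.25
|PC|² = (4.5−7)² + (-7−1.5)² = 6.25 + 72.25 = 78.5
|PD|² = (4.5−(-11.5))² + (-7−(-11))² = 256 + 16 = 272
|PE|² = (4.5−(-7.5))² + (-7−(-0.5))² = 144 + 42.25 = 186.25
|PF|² = (4.5−1)² + (-7−(-5.5))² = 12.25 + 2.25 = 14.5
|PG|² = (4.5−(-9.5))² + (-7−6.5)² = 196 + 182.25 = 378.25
The smallest is to F, so P lies in the Voronoi region of F.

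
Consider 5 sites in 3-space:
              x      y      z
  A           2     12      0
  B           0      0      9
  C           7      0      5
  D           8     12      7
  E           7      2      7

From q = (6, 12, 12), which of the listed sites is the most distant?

C

Compare squared distances (the ordering matches that of the actual distances):
|qA|² = 16 + 0 + 144 = 160
|qB|² = 36 + 144 + 9 = 189
|qC|² = 1 + 144 + 49 = 194
|qD|² = 4 + 0 + 25 = 29
|qE|² = 1 + 100 + 25 = 126
The largest is to C.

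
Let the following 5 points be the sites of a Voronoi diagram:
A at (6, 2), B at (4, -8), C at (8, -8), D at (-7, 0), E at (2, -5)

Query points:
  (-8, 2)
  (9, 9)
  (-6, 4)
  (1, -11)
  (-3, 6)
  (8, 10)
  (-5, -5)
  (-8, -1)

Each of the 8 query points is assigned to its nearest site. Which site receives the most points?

(-8, 2) — d² to each: A:196, B:244, C:356, D:5, E:149 → nearest is D
(9, 9) — d² to each: A:58, B:314, C:290, D:337, E:245 → nearest is A
(-6, 4) — d² to each: A:148, B:244, C:340, D:17, E:145 → nearest is D
(1, -11) — d² to each: A:194, B:18, C:58, D:185, E:37 → nearest is B
(-3, 6) — d² to each: A:97, B:245, C:317, D:52, E:146 → nearest is D
(8, 10) — d² to each: A:68, B:340, C:324, D:325, E:261 → nearest is A
(-5, -5) — d² to each: A:170, B:90, C:178, D:29, E:49 → nearest is D
(-8, -1) — d² to each: A:205, B:193, C:305, D:2, E:116 → nearest is D
Tally — A:2, B:1, D:5. D captures the most (5).

D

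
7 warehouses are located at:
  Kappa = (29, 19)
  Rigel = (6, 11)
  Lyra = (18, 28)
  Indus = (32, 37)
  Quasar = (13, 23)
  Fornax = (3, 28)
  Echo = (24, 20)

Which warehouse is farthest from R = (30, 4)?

Fornax

Since √ is increasing, it suffices to compare squared distances:
d²(R, Kappa) = (30−29)² + (4−19)² = 1 + 225 = 226
d²(R, Rigel) = (30−6)² + (4−11)² = 576 + 49 = 625
d²(R, Lyra) = (30−18)² + (4−28)² = 144 + 576 = 720
d²(R, Indus) = (30−32)² + (4−37)² = 4 + 1089 = 1093
d²(R, Quasar) = (30−13)² + (4−23)² = 289 + 361 = 650
d²(R, Fornax) = (30−3)² + (4−28)² = 729 + 576 = 1305
d²(R, Echo) = (30−24)² + (4−20)² = 36 + 256 = 292
The largest is to Fornax.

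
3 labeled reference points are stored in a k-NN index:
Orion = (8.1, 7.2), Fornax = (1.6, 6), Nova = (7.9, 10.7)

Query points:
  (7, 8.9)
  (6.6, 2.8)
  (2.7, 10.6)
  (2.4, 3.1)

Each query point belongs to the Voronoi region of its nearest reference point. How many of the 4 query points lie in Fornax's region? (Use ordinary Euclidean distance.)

(7, 8.9) — d² to each: Orion:4.1, Fornax:37.57, Nova:4.05 → nearest is Nova
(6.6, 2.8) — d² to each: Orion:21.61, Fornax:35.24, Nova:64.1 → nearest is Orion
(2.7, 10.6) — d² to each: Orion:40.72, Fornax:22.37, Nova:27.05 → nearest is Fornax
(2.4, 3.1) — d² to each: Orion:49.3, Fornax:9.05, Nova:88.01 → nearest is Fornax
2 of the 4 points have Fornax as nearest.

2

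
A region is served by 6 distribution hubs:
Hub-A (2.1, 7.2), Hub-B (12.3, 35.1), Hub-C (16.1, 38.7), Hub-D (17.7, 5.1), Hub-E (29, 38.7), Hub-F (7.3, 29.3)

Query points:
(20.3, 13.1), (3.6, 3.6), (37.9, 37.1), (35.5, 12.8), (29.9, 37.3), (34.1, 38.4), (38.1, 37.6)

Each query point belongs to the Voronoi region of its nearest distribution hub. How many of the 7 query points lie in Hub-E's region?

4

(20.3, 13.1) — d² to each: Hub-A:366.05, Hub-B:548, Hub-C:673, Hub-D:70.76, Hub-E:731.05, Hub-F:431.44 → nearest is Hub-D
(3.6, 3.6) — d² to each: Hub-A:15.21, Hub-B:1067.94, Hub-C:1388.26, Hub-D:201.06, Hub-E:1877.17, Hub-F:674.18 → nearest is Hub-A
(37.9, 37.1) — d² to each: Hub-A:2175.65, Hub-B:659.36, Hub-C:477.8, Hub-D:1432.04, Hub-E:81.77, Hub-F:997.2 → nearest is Hub-E
(35.5, 12.8) — d² to each: Hub-A:1146.92, Hub-B:1035.53, Hub-C:1047.17, Hub-D:376.13, Hub-E:713.06, Hub-F:1067.49 → nearest is Hub-D
(29.9, 37.3) — d² to each: Hub-A:1678.85, Hub-B:314.6, Hub-C:192.4, Hub-D:1185.68, Hub-E:2.77, Hub-F:574.76 → nearest is Hub-E
(34.1, 38.4) — d² to each: Hub-A:1997.44, Hub-B:486.13, Hub-C:324.09, Hub-D:1377.85, Hub-E:26.1, Hub-F:801.05 → nearest is Hub-E
(38.1, 37.6) — d² to each: Hub-A:2220.16, Hub-B:671.89, Hub-C:485.21, Hub-D:1472.41, Hub-E:84.02, Hub-F:1017.53 → nearest is Hub-E
4 of the 7 points have Hub-E as nearest.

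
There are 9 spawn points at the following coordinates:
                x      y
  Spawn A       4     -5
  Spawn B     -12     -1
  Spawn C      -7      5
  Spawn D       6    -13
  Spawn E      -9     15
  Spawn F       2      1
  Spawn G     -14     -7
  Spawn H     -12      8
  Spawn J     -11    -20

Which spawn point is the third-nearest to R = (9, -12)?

Compare squared distances (the ordering matches that of the actual distances):
d²(R, Spawn A) = 25 + 49 = 74
d²(R, Spawn B) = 441 + 121 = 562
d²(R, Spawn C) = 256 + 289 = 545
d²(R, Spawn D) = 9 + 1 = 10
d²(R, Spawn E) = 324 + 729 = 1053
d²(R, Spawn F) = 49 + 169 = 218
d²(R, Spawn G) = 529 + 25 = 554
d²(R, Spawn H) = 441 + 400 = 841
d²(R, Spawn J) = 400 + 64 = 464
Sorted ascending: Spawn D, Spawn A, Spawn F, Spawn J, … — the third-nearest is Spawn F.

Spawn F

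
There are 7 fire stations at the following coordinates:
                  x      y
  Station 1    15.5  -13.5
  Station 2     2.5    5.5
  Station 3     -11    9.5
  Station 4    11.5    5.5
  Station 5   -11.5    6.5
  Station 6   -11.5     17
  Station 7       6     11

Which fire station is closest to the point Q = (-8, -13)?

Station 5

Since √ is increasing, it suffices to compare squared distances:
d²(Q, Station 1) = (-8−15.5)² + (-13−(-13.5))² = 552.25 + 0.25 = 552.5
d²(Q, Station 2) = (-8−2.5)² + (-13−5.5)² = 110.25 + 342.25 = 452.5
d²(Q, Station 3) = (-8−(-11))² + (-13−9.5)² = 9 + 506.25 = 515.25
d²(Q, Station 4) = (-8−11.5)² + (-13−5.5)² = 380.25 + 342.25 = 722.5
d²(Q, Station 5) = (-8−(-11.5))² + (-13−6.5)² = 12.25 + 380.25 = 392.5
d²(Q, Station 6) = (-8−(-11.5))² + (-13−17)² = 12.25 + 900 = 912.25
d²(Q, Station 7) = (-8−6)² + (-13−11)² = 196 + 576 = 772
Minimum is at Station 5.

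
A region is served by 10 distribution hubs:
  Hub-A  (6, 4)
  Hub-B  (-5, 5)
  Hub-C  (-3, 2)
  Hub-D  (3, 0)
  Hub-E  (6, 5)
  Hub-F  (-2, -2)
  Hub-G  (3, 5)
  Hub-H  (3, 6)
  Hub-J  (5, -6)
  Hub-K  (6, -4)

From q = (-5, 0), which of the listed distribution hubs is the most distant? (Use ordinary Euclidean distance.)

Hub-E

Since √ is increasing, it suffices to compare squared distances:
d²(q, Hub-A) = 121 + 16 = 137
d²(q, Hub-B) = 0 + 25 = 25
d²(q, Hub-C) = 4 + 4 = 8
d²(q, Hub-D) = 64 + 0 = 64
d²(q, Hub-E) = 121 + 25 = 146
d²(q, Hub-F) = 9 + 4 = 13
d²(q, Hub-G) = 64 + 25 = 89
d²(q, Hub-H) = 64 + 36 = 100
d²(q, Hub-J) = 100 + 36 = 136
d²(q, Hub-K) = 121 + 16 = 137
The largest is to Hub-E.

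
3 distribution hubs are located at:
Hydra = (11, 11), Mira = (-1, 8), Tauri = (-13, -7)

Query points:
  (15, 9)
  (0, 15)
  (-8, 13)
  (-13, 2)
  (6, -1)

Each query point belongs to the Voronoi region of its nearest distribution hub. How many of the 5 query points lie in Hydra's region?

1

(15, 9) — d² to each: Hydra:20, Mira:257, Tauri:1040 → nearest is Hydra
(0, 15) — d² to each: Hydra:137, Mira:50, Tauri:653 → nearest is Mira
(-8, 13) — d² to each: Hydra:365, Mira:74, Tauri:425 → nearest is Mira
(-13, 2) — d² to each: Hydra:657, Mira:180, Tauri:81 → nearest is Tauri
(6, -1) — d² to each: Hydra:169, Mira:130, Tauri:397 → nearest is Mira
1 of the 5 points has Hydra as nearest.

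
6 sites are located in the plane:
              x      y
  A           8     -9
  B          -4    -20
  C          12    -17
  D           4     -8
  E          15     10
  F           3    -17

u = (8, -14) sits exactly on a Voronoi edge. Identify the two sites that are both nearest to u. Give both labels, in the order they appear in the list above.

Squared distances from u to each site:
|uA|² = (8−8)² + (-14−(-9))² = 0 + 25 = 25
|uB|² = (8−(-4))² + (-14−(-20))² = 144 + 36 = 180
|uC|² = (8−12)² + (-14−(-17))² = 16 + 9 = 25
|uD|² = (8−4)² + (-14−(-8))² = 16 + 36 = 52
|uE|² = (8−15)² + (-14−10)² = 49 + 576 = 625
|uF|² = (8−3)² + (-14−(-17))² = 25 + 9 = 34
u is equidistant from A and C (both at squared distance 25), and every other site is strictly farther — so u lies on the A–C Voronoi edge.

A and C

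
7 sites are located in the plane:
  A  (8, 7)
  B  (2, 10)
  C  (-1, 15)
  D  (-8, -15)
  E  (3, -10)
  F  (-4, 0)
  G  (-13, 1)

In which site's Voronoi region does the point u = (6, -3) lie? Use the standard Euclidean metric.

E

Squared Euclidean distances:
|uA|² = 4 + 100 = 104
|uB|² = 16 + 169 = 185
|uC|² = 49 + 324 = 373
|uD|² = 196 + 144 = 340
|uE|² = 9 + 49 = 58
|uF|² = 100 + 9 = 109
|uG|² = 361 + 16 = 377
Minimum is at E.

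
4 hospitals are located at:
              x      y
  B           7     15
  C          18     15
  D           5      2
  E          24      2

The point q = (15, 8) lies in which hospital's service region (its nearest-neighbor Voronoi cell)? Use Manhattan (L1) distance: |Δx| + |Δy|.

d(q,B) = |15−7| + |8−15| = 8 + 7 = 15
d(q,C) = |15−18| + |8−15| = 3 + 7 = 10
d(q,D) = |15−5| + |8−2| = 10 + 6 = 16
d(q,E) = |15−24| + |8−2| = 9 + 6 = 15
C is nearest.

C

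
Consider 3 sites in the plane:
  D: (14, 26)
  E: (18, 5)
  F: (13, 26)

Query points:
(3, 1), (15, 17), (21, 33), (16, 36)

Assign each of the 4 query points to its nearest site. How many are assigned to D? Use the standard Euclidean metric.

(3, 1) — d² to each: D:746, E:241, F:725 → nearest is E
(15, 17) — d² to each: D:82, E:153, F:85 → nearest is D
(21, 33) — d² to each: D:98, E:793, F:113 → nearest is D
(16, 36) — d² to each: D:104, E:965, F:109 → nearest is D
3 of the 4 points have D as nearest.

3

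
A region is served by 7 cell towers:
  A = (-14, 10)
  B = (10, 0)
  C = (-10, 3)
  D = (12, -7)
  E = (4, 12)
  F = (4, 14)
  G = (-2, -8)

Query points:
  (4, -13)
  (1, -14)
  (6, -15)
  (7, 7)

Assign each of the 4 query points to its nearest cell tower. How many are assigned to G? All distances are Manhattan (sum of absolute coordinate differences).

(4, -13) — d to each: A:41, B:19, C:30, D:14, E:25, F:27, G:11 → nearest is G
(1, -14) — d to each: A:39, B:23, C:28, D:18, E:29, F:31, G:9 → nearest is G
(6, -15) — d to each: A:45, B:19, C:34, D:14, E:29, F:31, G:15 → nearest is D
(7, 7) — d to each: A:24, B:10, C:21, D:19, E:8, F:10, G:24 → nearest is E
2 of the 4 points have G as nearest.

2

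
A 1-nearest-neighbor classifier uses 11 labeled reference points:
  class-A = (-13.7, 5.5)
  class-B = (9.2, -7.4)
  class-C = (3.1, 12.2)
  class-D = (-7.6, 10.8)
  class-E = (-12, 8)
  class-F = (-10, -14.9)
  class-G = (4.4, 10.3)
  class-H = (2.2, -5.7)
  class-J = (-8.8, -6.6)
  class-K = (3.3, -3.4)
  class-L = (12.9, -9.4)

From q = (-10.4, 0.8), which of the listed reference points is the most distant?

class-L

Since √ is increasing, it suffices to compare squared distances:
d²(q, class-A) = (-10.4−(-13.7))² + (0.8−5.5)² = 10.89 + 22.09 = 32.98
d²(q, class-B) = (-10.4−9.2)² + (0.8−(-7.4))² = 384.16 + 67.24 = 451.4
d²(q, class-C) = (-10.4−3.1)² + (0.8−12.2)² = 182.25 + 129.96 = 312.21
d²(q, class-D) = (-10.4−(-7.6))² + (0.8−10.8)² = 7.84 + 100 = 107.84
d²(q, class-E) = (-10.4−(-12))² + (0.8−8)² = 2.56 + 51.84 = 54.4
d²(q, class-F) = (-10.4−(-10))² + (0.8−(-14.9))² = 0.16 + 246.49 = 246.65
d²(q, class-G) = (-10.4−4.4)² + (0.8−10.3)² = 219.04 + 90.25 = 309.29
d²(q, class-H) = (-10.4−2.2)² + (0.8−(-5.7))² = 158.76 + 42.25 = 201.01
d²(q, class-J) = (-10.4−(-8.8))² + (0.8−(-6.6))² = 2.56 + 54.76 = 57.32
d²(q, class-K) = (-10.4−3.3)² + (0.8−(-3.4))² = 187.69 + 17.64 = 205.33
d²(q, class-L) = (-10.4−12.9)² + (0.8−(-9.4))² = 542.89 + 104.04 = 646.93
The largest is to class-L.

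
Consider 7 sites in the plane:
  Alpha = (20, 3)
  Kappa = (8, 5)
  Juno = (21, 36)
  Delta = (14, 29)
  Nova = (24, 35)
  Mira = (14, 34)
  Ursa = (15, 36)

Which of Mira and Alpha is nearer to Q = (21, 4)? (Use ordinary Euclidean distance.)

Alpha

Compare squared distances:
d²(Q, Mira) = (21−14)² + (4−34)² = 49 + 900 = 949
d²(Q, Alpha) = (21−20)² + (4−3)² = 1 + 1 = 2
949 > 2, so Alpha is closer.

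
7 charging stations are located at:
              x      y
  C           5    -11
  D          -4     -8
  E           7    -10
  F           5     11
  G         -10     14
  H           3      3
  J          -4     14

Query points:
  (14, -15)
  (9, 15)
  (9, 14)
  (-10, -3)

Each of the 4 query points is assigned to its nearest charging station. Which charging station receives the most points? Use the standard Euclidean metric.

F

(14, -15) — d² to each: C:97, D:373, E:74, F:757, G:1417, H:445, J:1165 → nearest is E
(9, 15) — d² to each: C:692, D:698, E:629, F:32, G:362, H:180, J:170 → nearest is F
(9, 14) — d² to each: C:641, D:653, E:580, F:25, G:361, H:157, J:169 → nearest is F
(-10, -3) — d² to each: C:289, D:61, E:338, F:421, G:289, H:205, J:325 → nearest is D
Tally — D:1, E:1, F:2. F captures the most (2).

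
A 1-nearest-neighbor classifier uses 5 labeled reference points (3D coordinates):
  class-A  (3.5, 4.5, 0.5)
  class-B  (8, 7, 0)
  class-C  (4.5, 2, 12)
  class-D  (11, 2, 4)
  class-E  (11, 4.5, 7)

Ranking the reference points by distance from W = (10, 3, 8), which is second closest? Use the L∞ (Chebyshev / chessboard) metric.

d(W, class-A) = max(6.5, 1.5, 7.5) = 7.5
d(W, class-B) = max(2, 4, 8) = 8
d(W, class-C) = max(5.5, 1, 4) = 5.5
d(W, class-D) = max(1, 1, 4) = 4
d(W, class-E) = max(1, 1.5, 1) = 1.5
Sorted ascending: class-E, class-D, class-C, … — the second-nearest is class-D.

class-D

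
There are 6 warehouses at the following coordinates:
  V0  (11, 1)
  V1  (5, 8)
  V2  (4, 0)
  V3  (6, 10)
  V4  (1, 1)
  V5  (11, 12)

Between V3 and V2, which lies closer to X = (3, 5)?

Compare squared distances:
|XV3|² = (3−6)² + (5−10)² = 9 + 25 = 34
|XV2|² = (3−4)² + (5−0)² = 1 + 25 = 26
34 > 26, so V2 is closer.

V2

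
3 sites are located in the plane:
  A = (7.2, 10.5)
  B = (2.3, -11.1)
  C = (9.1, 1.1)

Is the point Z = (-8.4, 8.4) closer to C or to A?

Compare squared distances:
|ZC|² = (-8.4−9.1)² + (8.4−1.1)² = 306.25 + 53.29 = 359.54
|ZA|² = (-8.4−7.2)² + (8.4−10.5)² = 243.36 + 4.41 = 247.77
359.54 > 247.77, so A is closer.

A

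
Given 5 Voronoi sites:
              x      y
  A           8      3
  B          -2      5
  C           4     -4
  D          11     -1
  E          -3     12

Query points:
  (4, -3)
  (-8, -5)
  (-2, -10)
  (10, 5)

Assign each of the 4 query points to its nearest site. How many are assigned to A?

(4, -3) — d² to each: A:52, B:100, C:1, D:53, E:274 → nearest is C
(-8, -5) — d² to each: A:320, B:136, C:145, D:377, E:314 → nearest is B
(-2, -10) — d² to each: A:269, B:225, C:72, D:250, E:485 → nearest is C
(10, 5) — d² to each: A:8, B:144, C:117, D:37, E:218 → nearest is A
1 of the 4 points has A as nearest.

1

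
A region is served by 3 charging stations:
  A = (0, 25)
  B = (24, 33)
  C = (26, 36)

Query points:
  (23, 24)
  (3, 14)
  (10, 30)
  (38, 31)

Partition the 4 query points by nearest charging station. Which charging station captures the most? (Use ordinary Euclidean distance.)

A

(23, 24) — d² to each: A:530, B:82, C:153 → nearest is B
(3, 14) — d² to each: A:130, B:802, C:1013 → nearest is A
(10, 30) — d² to each: A:125, B:205, C:292 → nearest is A
(38, 31) — d² to each: A:1480, B:200, C:169 → nearest is C
Tally — A:2, B:1, C:1. A captures the most (2).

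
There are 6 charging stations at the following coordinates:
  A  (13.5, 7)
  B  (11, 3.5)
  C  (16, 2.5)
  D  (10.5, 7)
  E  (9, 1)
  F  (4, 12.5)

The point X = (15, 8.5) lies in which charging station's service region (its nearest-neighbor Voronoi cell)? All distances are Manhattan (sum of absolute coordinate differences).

A

d(X,A) = 1.5 + 1.5 = 3
d(X,B) = 4 + 5 = 9
d(X,C) = 1 + 6 = 7
d(X,D) = 4.5 + 1.5 = 6
d(X,E) = 6 + 7.5 = 13.5
d(X,F) = 11 + 4 = 15
Minimum is at A.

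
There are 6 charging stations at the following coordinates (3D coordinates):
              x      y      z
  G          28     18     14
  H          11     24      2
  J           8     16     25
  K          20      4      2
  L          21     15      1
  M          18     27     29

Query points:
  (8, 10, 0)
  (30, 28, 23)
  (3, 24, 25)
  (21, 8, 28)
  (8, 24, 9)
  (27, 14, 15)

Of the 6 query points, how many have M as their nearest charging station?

1

(8, 10, 0) — d² to each: G:660, H:209, J:661, K:184, L:195, M:1230 → nearest is K
(30, 28, 23) — d² to each: G:185, H:818, J:632, K:1117, L:734, M:181 → nearest is M
(3, 24, 25) — d² to each: G:782, H:593, J:89, K:1218, L:981, M:250 → nearest is J
(21, 8, 28) — d² to each: G:345, H:1032, J:242, K:693, L:778, M:371 → nearest is J
(8, 24, 9) — d² to each: G:461, H:58, J:320, K:593, L:314, M:509 → nearest is H
(27, 14, 15) — d² to each: G:18, H:525, J:465, K:318, L:233, M:446 → nearest is G
1 of the 6 points has M as nearest.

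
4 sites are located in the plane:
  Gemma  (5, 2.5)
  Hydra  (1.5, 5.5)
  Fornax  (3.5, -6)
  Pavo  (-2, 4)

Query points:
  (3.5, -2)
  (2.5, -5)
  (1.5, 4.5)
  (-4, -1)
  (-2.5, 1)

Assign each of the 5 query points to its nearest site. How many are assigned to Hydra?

1

(3.5, -2) — d² to each: Gemma:22.5, Hydra:60.25, Fornax:16, Pavo:66.25 → nearest is Fornax
(2.5, -5) — d² to each: Gemma:62.5, Hydra:111.25, Fornax:2, Pavo:101.25 → nearest is Fornax
(1.5, 4.5) — d² to each: Gemma:16.25, Hydra:1, Fornax:114.25, Pavo:12.5 → nearest is Hydra
(-4, -1) — d² to each: Gemma:93.25, Hydra:72.5, Fornax:81.25, Pavo:29 → nearest is Pavo
(-2.5, 1) — d² to each: Gemma:58.5, Hydra:36.25, Fornax:85, Pavo:9.25 → nearest is Pavo
1 of the 5 points has Hydra as nearest.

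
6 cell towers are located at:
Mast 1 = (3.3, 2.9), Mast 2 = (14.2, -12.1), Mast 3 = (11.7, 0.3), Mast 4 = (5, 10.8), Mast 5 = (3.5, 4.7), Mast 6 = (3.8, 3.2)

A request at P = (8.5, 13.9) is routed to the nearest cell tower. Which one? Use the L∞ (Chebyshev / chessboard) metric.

Mast 4

d(P, Mast 1) = max(5.2, 11) = 11
d(P, Mast 2) = max(5.7, 26) = 26
d(P, Mast 3) = max(3.2, 13.6) = 13.6
d(P, Mast 4) = max(3.5, 3.1) = 3.5
d(P, Mast 5) = max(5, 9.2) = 9.2
d(P, Mast 6) = max(4.7, 10.7) = 10.7
Minimum is at Mast 4.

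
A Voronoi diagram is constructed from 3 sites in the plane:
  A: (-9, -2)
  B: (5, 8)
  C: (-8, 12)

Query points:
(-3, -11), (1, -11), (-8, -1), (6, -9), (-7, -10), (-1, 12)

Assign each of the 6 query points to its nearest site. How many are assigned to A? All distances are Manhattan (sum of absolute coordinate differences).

(-3, -11) — d to each: A:15, B:27, C:28 → nearest is A
(1, -11) — d to each: A:19, B:23, C:32 → nearest is A
(-8, -1) — d to each: A:2, B:22, C:13 → nearest is A
(6, -9) — d to each: A:22, B:18, C:35 → nearest is B
(-7, -10) — d to each: A:10, B:30, C:23 → nearest is A
(-1, 12) — d to each: A:22, B:10, C:7 → nearest is C
4 of the 6 points have A as nearest.

4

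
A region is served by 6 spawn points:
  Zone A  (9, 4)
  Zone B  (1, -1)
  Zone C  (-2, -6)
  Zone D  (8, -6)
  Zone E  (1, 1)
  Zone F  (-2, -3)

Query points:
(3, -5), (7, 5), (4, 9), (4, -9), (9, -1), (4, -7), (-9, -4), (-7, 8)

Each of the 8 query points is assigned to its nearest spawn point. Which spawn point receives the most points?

(3, -5) — d² to each: Zone A:117, Zone B:20, Zone C:26, Zone D:26, Zone E:40, Zone F:29 → nearest is Zone B
(7, 5) — d² to each: Zone A:5, Zone B:72, Zone C:202, Zone D:122, Zone E:52, Zone F:145 → nearest is Zone A
(4, 9) — d² to each: Zone A:50, Zone B:109, Zone C:261, Zone D:241, Zone E:73, Zone F:180 → nearest is Zone A
(4, -9) — d² to each: Zone A:194, Zone B:73, Zone C:45, Zone D:25, Zone E:109, Zone F:72 → nearest is Zone D
(9, -1) — d² to each: Zone A:25, Zone B:64, Zone C:146, Zone D:26, Zone E:68, Zone F:125 → nearest is Zone A
(4, -7) — d² to each: Zone A:146, Zone B:45, Zone C:37, Zone D:17, Zone E:73, Zone F:52 → nearest is Zone D
(-9, -4) — d² to each: Zone A:388, Zone B:109, Zone C:53, Zone D:293, Zone E:125, Zone F:50 → nearest is Zone F
(-7, 8) — d² to each: Zone A:272, Zone B:145, Zone C:221, Zone D:421, Zone E:113, Zone F:146 → nearest is Zone E
Tally — Zone A:3, Zone B:1, Zone D:2, Zone E:1, Zone F:1. Zone A captures the most (3).

Zone A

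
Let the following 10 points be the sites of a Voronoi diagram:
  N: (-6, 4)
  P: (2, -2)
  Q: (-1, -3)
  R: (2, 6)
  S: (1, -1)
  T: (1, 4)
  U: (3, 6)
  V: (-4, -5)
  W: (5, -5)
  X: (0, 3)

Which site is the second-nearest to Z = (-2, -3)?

V

Squared Euclidean distances:
|ZN|² = (-2−(-6))² + (-3−4)² = 16 + 49 = 65
|ZP|² = (-2−2)² + (-3−(-2))² = 16 + 1 = 17
|ZQ|² = (-2−(-1))² + (-3−(-3))² = 1 + 0 = 1
|ZR|² = (-2−2)² + (-3−6)² = 16 + 81 = 97
|ZS|² = (-2−1)² + (-3−(-1))² = 9 + 4 = 13
|ZT|² = (-2−1)² + (-3−4)² = 9 + 49 = 58
|ZU|² = (-2−3)² + (-3−6)² = 25 + 81 = 106
|ZV|² = (-2−(-4))² + (-3−(-5))² = 4 + 4 = 8
|ZW|² = (-2−5)² + (-3−(-5))² = 49 + 4 = 53
|ZX|² = (-2−0)² + (-3−3)² = 4 + 36 = 40
Sorted ascending: Q, V, S, … — the second-nearest is V.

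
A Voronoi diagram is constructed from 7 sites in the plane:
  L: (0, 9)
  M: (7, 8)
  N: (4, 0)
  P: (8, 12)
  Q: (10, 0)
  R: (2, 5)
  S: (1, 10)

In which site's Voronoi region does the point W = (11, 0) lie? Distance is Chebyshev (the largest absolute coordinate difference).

d(W,L) = max(11, 9) = 11
d(W,M) = max(4, 8) = 8
d(W,N) = max(7, 0) = 7
d(W,P) = max(3, 12) = 12
d(W,Q) = max(1, 0) = 1
d(W,R) = max(9, 5) = 9
d(W,S) = max(10, 10) = 10
Q is nearest.

Q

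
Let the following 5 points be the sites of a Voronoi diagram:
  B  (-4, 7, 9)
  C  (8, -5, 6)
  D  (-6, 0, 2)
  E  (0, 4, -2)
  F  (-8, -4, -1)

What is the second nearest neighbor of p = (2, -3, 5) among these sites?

D

Since √ is increasing, it suffices to compare squared distances:
|pB|² = (2−(-4))² + (-3−7)² + (5−9)² = 36 + 100 + 16 = 152
|pC|² = (2−8)² + (-3−(-5))² + (5−6)² = 36 + 4 + 1 = 41
|pD|² = (2−(-6))² + (-3−0)² + (5−2)² = 64 + 9 + 9 = 82
|pE|² = (2−0)² + (-3−4)² + (5−(-2))² = 4 + 49 + 49 = 102
|pF|² = (2−(-8))² + (-3−(-4))² + (5−(-1))² = 100 + 1 + 36 = 137
Sorted ascending: C, D, E, … — the second-nearest is D.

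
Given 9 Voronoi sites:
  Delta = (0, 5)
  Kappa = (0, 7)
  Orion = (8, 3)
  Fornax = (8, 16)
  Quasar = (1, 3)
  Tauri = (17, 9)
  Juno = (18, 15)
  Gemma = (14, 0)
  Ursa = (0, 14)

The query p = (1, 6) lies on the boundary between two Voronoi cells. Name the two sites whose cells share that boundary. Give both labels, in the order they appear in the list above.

Squared distances from p to each site:
d²(p, Delta) = (1−0)² + (6−5)² = 1 + 1 = 2
d²(p, Kappa) = (1−0)² + (6−7)² = 1 + 1 = 2
d²(p, Orion) = (1−8)² + (6−3)² = 49 + 9 = 58
d²(p, Fornax) = (1−8)² + (6−16)² = 49 + 100 = 149
d²(p, Quasar) = (1−1)² + (6−3)² = 0 + 9 = 9
d²(p, Tauri) = (1−17)² + (6−9)² = 256 + 9 = 265
d²(p, Juno) = (1−18)² + (6−15)² = 289 + 81 = 370
d²(p, Gemma) = (1−14)² + (6−0)² = 169 + 36 = 205
d²(p, Ursa) = (1−0)² + (6−14)² = 1 + 64 = 65
p is equidistant from Delta and Kappa (both at squared distance 2), and every other site is strictly farther — so p lies on the Delta–Kappa Voronoi edge.

Delta and Kappa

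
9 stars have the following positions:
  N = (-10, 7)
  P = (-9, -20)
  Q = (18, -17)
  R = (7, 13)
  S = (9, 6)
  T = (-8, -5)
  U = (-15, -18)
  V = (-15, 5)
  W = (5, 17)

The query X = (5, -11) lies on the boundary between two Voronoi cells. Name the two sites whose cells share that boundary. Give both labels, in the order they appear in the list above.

Q and T

Squared distances from X to each site:
|XN|² = (5−(-10))² + (-11−7)² = 225 + 324 = 549
|XP|² = (5−(-9))² + (-11−(-20))² = 196 + 81 = 277
|XQ|² = (5−18)² + (-11−(-17))² = 169 + 36 = 205
|XR|² = (5−7)² + (-11−13)² = 4 + 576 = 580
|XS|² = (5−9)² + (-11−6)² = 16 + 289 = 305
|XT|² = (5−(-8))² + (-11−(-5))² = 169 + 36 = 205
|XU|² = (5−(-15))² + (-11−(-18))² = 400 + 49 = 449
|XV|² = (5−(-15))² + (-11−5)² = 400 + 256 = 656
|XW|² = (5−5)² + (-11−17)² = 0 + 784 = 784
X is equidistant from Q and T (both at squared distance 205), and every other site is strictly farther — so X lies on the Q–T Voronoi edge.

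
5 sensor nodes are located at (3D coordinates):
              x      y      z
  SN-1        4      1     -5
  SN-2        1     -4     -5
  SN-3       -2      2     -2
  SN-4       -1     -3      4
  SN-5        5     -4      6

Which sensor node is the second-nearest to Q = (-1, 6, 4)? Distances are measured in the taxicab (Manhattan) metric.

SN-3

d(Q, SN-1) = |-1−4| + |6−1| + |4−(-5)| = 5 + 5 + 9 = 19
d(Q, SN-2) = |-1−1| + |6−(-4)| + |4−(-5)| = 2 + 10 + 9 = 21
d(Q, SN-3) = |-1−(-2)| + |6−2| + |4−(-2)| = 1 + 4 + 6 = 11
d(Q, SN-4) = |-1−(-1)| + |6−(-3)| + |4−4| = 0 + 9 + 0 = 9
d(Q, SN-5) = |-1−5| + |6−(-4)| + |4−6| = 6 + 10 + 2 = 18
Sorted ascending: SN-4, SN-3, SN-5, … — the second-nearest is SN-3.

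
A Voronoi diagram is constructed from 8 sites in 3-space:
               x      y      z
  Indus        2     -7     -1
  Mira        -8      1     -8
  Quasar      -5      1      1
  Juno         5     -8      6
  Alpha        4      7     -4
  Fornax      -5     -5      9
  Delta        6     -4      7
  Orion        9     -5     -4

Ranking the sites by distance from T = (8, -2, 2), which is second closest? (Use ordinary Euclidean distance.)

Orion

Squared Euclidean distances:
d²(T, Indus) = 36 + 25 + 9 = 70
d²(T, Mira) = 256 + 9 + 100 = 365
d²(T, Quasar) = 169 + 9 + 1 = 179
d²(T, Juno) = 9 + 36 + 16 = 61
d²(T, Alpha) = 16 + 81 + 36 = 133
d²(T, Fornax) = 169 + 9 + 49 = 227
d²(T, Delta) = 4 + 4 + 25 = 33
d²(T, Orion) = 1 + 9 + 36 = 46
Sorted ascending: Delta, Orion, Juno, … — the second-nearest is Orion.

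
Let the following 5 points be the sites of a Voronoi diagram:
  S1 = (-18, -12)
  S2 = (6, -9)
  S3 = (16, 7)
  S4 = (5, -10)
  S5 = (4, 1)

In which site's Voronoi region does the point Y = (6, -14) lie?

Compare squared distances (the ordering matches that of the actual distances):
|YS1|² = (6−(-18))² + (-14−(-12))² = 576 + 4 = 580
|YS2|² = (6−6)² + (-14−(-9))² = 0 + 25 = 25
|YS3|² = (6−16)² + (-14−7)² = 100 + 441 = 541
|YS4|² = (6−5)² + (-14−(-10))² = 1 + 16 = 17
|YS5|² = (6−4)² + (-14−1)² = 4 + 225 = 229
S4 is nearest.

S4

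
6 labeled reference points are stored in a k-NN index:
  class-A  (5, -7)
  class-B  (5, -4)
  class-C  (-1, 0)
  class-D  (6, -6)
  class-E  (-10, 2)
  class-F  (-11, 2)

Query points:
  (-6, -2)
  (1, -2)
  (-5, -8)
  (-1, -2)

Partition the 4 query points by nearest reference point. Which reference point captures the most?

class-C

(-6, -2) — d² to each: class-A:146, class-B:125, class-C:29, class-D:160, class-E:32, class-F:41 → nearest is class-C
(1, -2) — d² to each: class-A:41, class-B:20, class-C:8, class-D:41, class-E:137, class-F:160 → nearest is class-C
(-5, -8) — d² to each: class-A:101, class-B:116, class-C:80, class-D:125, class-E:125, class-F:136 → nearest is class-C
(-1, -2) — d² to each: class-A:61, class-B:40, class-C:4, class-D:65, class-E:97, class-F:116 → nearest is class-C
Tally — class-C:4. class-C captures the most (4).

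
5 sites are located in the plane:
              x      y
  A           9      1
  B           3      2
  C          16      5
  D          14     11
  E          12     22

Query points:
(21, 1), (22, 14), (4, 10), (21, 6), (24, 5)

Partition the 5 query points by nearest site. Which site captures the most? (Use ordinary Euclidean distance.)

C

(21, 1) — d² to each: A:144, B:325, C:41, D:149, E:522 → nearest is C
(22, 14) — d² to each: A:338, B:505, C:117, D:73, E:164 → nearest is D
(4, 10) — d² to each: A:106, B:65, C:169, D:101, E:208 → nearest is B
(21, 6) — d² to each: A:169, B:340, C:26, D:74, E:337 → nearest is C
(24, 5) — d² to each: A:241, B:450, C:64, D:136, E:433 → nearest is C
Tally — B:1, C:3, D:1. C captures the most (3).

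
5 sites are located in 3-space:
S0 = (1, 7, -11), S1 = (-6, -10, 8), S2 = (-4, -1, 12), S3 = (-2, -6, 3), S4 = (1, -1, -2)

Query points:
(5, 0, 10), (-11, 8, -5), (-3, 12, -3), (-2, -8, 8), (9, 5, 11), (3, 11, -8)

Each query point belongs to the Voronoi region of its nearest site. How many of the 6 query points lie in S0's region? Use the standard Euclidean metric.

(5, 0, 10) — d² to each: S0:506, S1:225, S2:86, S3:134, S4:161 → nearest is S2
(-11, 8, -5) — d² to each: S0:181, S1:518, S2:419, S3:341, S4:234 → nearest is S0
(-3, 12, -3) — d² to each: S0:105, S1:614, S2:395, S3:361, S4:186 → nearest is S0
(-2, -8, 8) — d² to each: S0:595, S1:20, S2:69, S3:29, S4:158 → nearest is S1
(9, 5, 11) — d² to each: S0:552, S1:459, S2:206, S3:306, S4:269 → nearest is S2
(3, 11, -8) — d² to each: S0:29, S1:778, S2:593, S3:435, S4:184 → nearest is S0
3 of the 6 points have S0 as nearest.

3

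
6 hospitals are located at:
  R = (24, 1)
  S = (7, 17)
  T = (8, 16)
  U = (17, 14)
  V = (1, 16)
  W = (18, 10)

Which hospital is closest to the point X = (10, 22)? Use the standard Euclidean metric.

Since √ is increasing, it suffices to compare squared distances:
|XR|² = (10−24)² + (22−1)² = 196 + 441 = 637
|XS|² = (10−7)² + (22−17)² = 9 + 25 = 34
|XT|² = (10−8)² + (22−16)² = 4 + 36 = 40
|XU|² = (10−17)² + (22−14)² = 49 + 64 = 113
|XV|² = (10−1)² + (22−16)² = 81 + 36 = 117
|XW|² = (10−18)² + (22−10)² = 64 + 144 = 208
Minimum is at S.

S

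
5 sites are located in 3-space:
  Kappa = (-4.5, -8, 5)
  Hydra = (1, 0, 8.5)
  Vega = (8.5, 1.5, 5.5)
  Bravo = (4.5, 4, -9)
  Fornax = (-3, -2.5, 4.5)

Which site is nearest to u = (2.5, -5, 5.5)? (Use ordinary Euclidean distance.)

Hydra

Squared Euclidean distances:
d²(u, Kappa) = (2.5−(-4.5))² + (-5−(-8))² + (5.5−5)² = 49 + 9 + 0.25 = 58.25
d²(u, Hydra) = (2.5−1)² + (-5−0)² + (5.5−8.5)² = 2.25 + 25 + 9 = 36.25
d²(u, Vega) = (2.5−8.5)² + (-5−1.5)² + (5.5−5.5)² = 36 + 42.25 + 0 = 78.25
d²(u, Bravo) = (2.5−4.5)² + (-5−4)² + (5.5−(-9))² = 4 + 81 + 210.25 = 295.25
d²(u, Fornax) = (2.5−(-3))² + (-5−(-2.5))² + (5.5−4.5)² = 30.25 + 6.25 + 1 = 37.5
The smallest is to Hydra, so u lies in the Voronoi region of Hydra.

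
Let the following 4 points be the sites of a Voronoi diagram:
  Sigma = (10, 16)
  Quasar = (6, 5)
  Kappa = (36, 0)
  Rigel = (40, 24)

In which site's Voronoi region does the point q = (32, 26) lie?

Compare squared distances (the ordering matches that of the actual distances):
d²(q, Sigma) = (32−10)² + (26−16)² = 484 + 100 = 584
d²(q, Quasar) = (32−6)² + (26−5)² = 676 + 441 = 1117
d²(q, Kappa) = (32−36)² + (26−0)² = 16 + 676 = 692
d²(q, Rigel) = (32−40)² + (26−24)² = 64 + 4 = 68
Minimum is at Rigel.

Rigel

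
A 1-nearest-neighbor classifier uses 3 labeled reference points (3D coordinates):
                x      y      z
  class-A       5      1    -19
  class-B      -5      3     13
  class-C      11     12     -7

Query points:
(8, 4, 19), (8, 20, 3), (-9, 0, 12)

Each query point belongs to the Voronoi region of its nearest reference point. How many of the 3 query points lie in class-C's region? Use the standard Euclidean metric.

1

(8, 4, 19) — d² to each: class-A:1462, class-B:206, class-C:749 → nearest is class-B
(8, 20, 3) — d² to each: class-A:854, class-B:558, class-C:173 → nearest is class-C
(-9, 0, 12) — d² to each: class-A:1158, class-B:26, class-C:905 → nearest is class-B
1 of the 3 points has class-C as nearest.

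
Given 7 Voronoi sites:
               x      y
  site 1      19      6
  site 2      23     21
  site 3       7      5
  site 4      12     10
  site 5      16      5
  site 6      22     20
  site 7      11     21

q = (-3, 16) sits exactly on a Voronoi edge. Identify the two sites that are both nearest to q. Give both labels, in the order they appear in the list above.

Squared distances from q to each site:
d²(q, site 1) = (-3−19)² + (16−6)² = 484 + 100 = 584
d²(q, site 2) = (-3−23)² + (16−21)² = 676 + 25 = 701
d²(q, site 3) = (-3−7)² + (16−5)² = 100 + 121 = 221
d²(q, site 4) = (-3−12)² + (16−10)² = 225 + 36 = 261
d²(q, site 5) = (-3−16)² + (16−5)² = 361 + 121 = 482
d²(q, site 6) = (-3−22)² + (16−20)² = 625 + 16 = 641
d²(q, site 7) = (-3−11)² + (16−21)² = 196 + 25 = 221
q is equidistant from site 3 and site 7 (both at squared distance 221), and every other site is strictly farther — so q lies on the site 3–site 7 Voronoi edge.

site 3 and site 7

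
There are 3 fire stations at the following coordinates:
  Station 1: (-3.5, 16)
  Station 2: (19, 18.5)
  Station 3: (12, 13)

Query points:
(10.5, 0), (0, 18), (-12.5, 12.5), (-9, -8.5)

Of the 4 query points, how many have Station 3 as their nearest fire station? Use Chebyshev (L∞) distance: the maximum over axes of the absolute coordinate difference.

(10.5, 0) — d to each: Station 1:16, Station 2:18.5, Station 3:13 → nearest is Station 3
(0, 18) — d to each: Station 1:3.5, Station 2:19, Station 3:12 → nearest is Station 1
(-12.5, 12.5) — d to each: Station 1:9, Station 2:31.5, Station 3:24.5 → nearest is Station 1
(-9, -8.5) — d to each: Station 1:24.5, Station 2:28, Station 3:21.5 → nearest is Station 3
2 of the 4 points have Station 3 as nearest.

2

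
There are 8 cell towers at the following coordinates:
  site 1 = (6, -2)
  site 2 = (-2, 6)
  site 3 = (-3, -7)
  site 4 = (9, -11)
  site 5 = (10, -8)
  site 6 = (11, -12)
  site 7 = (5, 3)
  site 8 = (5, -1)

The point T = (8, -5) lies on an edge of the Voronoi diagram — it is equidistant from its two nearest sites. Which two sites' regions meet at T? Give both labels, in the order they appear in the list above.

Squared distances from T to each site:
d²(T, site 1) = 4 + 9 = 13
d²(T, site 2) = 100 + 121 = 221
d²(T, site 3) = 121 + 4 = 125
d²(T, site 4) = 1 + 36 = 37
d²(T, site 5) = 4 + 9 = 13
d²(T, site 6) = 9 + 49 = 58
d²(T, site 7) = 9 + 64 = 73
d²(T, site 8) = 9 + 16 = 25
T is equidistant from site 1 and site 5 (both at squared distance 13), and every other site is strictly farther — so T lies on the site 1–site 5 Voronoi edge.

site 1 and site 5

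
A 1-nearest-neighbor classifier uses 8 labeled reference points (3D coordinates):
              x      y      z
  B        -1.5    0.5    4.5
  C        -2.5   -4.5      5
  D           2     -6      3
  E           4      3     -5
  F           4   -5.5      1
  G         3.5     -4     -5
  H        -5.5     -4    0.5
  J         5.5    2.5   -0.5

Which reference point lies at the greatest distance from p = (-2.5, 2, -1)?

F

Squared Euclidean distances:
|pB|² = (-2.5−(-1.5))² + (2−0.5)² + (-1−4.5)² = 1 + 2.25 + 30.25 = 33.5
|pC|² = (-2.5−(-2.5))² + (2−(-4.5))² + (-1−5)² = 0 + 42.25 + 36 = 78.25
|pD|² = (-2.5−2)² + (2−(-6))² + (-1−3)² = 20.25 + 64 + 16 = 100.25
|pE|² = (-2.5−4)² + (2−3)² + (-1−(-5))² = 42.25 + 1 + 16 = 59.25
|pF|² = (-2.5−4)² + (2−(-5.5))² + (-1−1)² = 42.25 + 56.25 + 4 = 102.5
|pG|² = (-2.5−3.5)² + (2−(-4))² + (-1−(-5))² = 36 + 36 + 16 = 88
|pH|² = (-2.5−(-5.5))² + (2−(-4))² + (-1−0.5)² = 9 + 36 + 2.25 = 47.25
|pJ|² = (-2.5−5.5)² + (2−2.5)² + (-1−(-0.5))² = 64 + 0.25 + 0.25 = 64.5
The largest is to F.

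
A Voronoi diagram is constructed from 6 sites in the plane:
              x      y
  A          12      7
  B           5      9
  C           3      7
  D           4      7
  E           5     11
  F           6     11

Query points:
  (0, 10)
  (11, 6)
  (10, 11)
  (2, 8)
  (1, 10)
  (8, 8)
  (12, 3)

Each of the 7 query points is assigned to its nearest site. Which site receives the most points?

C

(0, 10) — d² to each: A:153, B:26, C:18, D:25, E:26, F:37 → nearest is C
(11, 6) — d² to each: A:2, B:45, C:65, D:50, E:61, F:50 → nearest is A
(10, 11) — d² to each: A:20, B:29, C:65, D:52, E:25, F:16 → nearest is F
(2, 8) — d² to each: A:101, B:10, C:2, D:5, E:18, F:25 → nearest is C
(1, 10) — d² to each: A:130, B:17, C:13, D:18, E:17, F:26 → nearest is C
(8, 8) — d² to each: A:17, B:10, C:26, D:17, E:18, F:13 → nearest is B
(12, 3) — d² to each: A:16, B:85, C:97, D:80, E:113, F:100 → nearest is A
Tally — A:2, B:1, C:3, F:1. C captures the most (3).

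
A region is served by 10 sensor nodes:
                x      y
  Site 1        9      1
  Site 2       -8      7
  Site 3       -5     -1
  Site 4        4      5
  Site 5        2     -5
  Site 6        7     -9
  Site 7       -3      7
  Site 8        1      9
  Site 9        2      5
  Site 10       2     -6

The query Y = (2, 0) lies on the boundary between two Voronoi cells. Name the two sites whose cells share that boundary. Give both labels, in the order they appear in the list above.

Site 5 and Site 9

Squared distances from Y to each site:
d²(Y, Site 1) = 49 + 1 = 50
d²(Y, Site 2) = 100 + 49 = 149
d²(Y, Site 3) = 49 + 1 = 50
d²(Y, Site 4) = 4 + 25 = 29
d²(Y, Site 5) = 0 + 25 = 25
d²(Y, Site 6) = 25 + 81 = 106
d²(Y, Site 7) = 25 + 49 = 74
d²(Y, Site 8) = 1 + 81 = 82
d²(Y, Site 9) = 0 + 25 = 25
d²(Y, Site 10) = 0 + 36 = 36
Y is equidistant from Site 5 and Site 9 (both at squared distance 25), and every other site is strictly farther — so Y lies on the Site 5–Site 9 Voronoi edge.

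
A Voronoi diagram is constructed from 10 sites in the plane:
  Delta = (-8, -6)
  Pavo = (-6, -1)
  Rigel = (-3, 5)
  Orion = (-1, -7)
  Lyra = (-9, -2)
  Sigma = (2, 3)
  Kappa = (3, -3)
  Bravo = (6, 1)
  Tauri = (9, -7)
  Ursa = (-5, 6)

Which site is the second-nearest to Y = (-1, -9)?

Kappa

Compare squared distances (the ordering matches that of the actual distances):
d²(Y, Delta) = 49 + 9 = 58
d²(Y, Pavo) = 25 + 64 = 89
d²(Y, Rigel) = 4 + 196 = 200
d²(Y, Orion) = 0 + 4 = 4
d²(Y, Lyra) = 64 + 49 = 113
d²(Y, Sigma) = 9 + 144 = 153
d²(Y, Kappa) = 16 + 36 = 52
d²(Y, Bravo) = 49 + 100 = 149
d²(Y, Tauri) = 100 + 4 = 104
d²(Y, Ursa) = 16 + 225 = 241
Sorted ascending: Orion, Kappa, Delta, … — the second-nearest is Kappa.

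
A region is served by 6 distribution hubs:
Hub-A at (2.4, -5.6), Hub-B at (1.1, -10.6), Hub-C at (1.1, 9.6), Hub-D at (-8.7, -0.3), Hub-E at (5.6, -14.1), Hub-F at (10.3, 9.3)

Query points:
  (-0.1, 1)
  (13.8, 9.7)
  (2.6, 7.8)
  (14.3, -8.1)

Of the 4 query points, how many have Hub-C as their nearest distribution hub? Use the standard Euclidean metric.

(-0.1, 1) — d² to each: Hub-A:49.81, Hub-B:136, Hub-C:75.4, Hub-D:75.65, Hub-E:260.5, Hub-F:177.05 → nearest is Hub-A
(13.8, 9.7) — d² to each: Hub-A:364.05, Hub-B:573.38, Hub-C:161.3, Hub-D:606.25, Hub-E:633.68, Hub-F:12.41 → nearest is Hub-F
(2.6, 7.8) — d² to each: Hub-A:179.6, Hub-B:340.81, Hub-C:5.49, Hub-D:193.3, Hub-E:488.61, Hub-F:61.54 → nearest is Hub-C
(14.3, -8.1) — d² to each: Hub-A:147.86, Hub-B:180.49, Hub-C:487.53, Hub-D:589.84, Hub-E:111.69, Hub-F:318.76 → nearest is Hub-E
1 of the 4 points has Hub-C as nearest.

1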